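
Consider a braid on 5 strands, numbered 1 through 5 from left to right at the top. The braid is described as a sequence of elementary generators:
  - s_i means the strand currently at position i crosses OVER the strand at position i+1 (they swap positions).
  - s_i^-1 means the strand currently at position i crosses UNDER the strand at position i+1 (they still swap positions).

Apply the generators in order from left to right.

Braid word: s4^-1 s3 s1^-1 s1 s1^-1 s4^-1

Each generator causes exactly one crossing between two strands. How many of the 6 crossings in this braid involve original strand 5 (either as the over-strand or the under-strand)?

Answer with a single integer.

Gen 1: crossing 4x5. Involves strand 5? yes. Count so far: 1
Gen 2: crossing 3x5. Involves strand 5? yes. Count so far: 2
Gen 3: crossing 1x2. Involves strand 5? no. Count so far: 2
Gen 4: crossing 2x1. Involves strand 5? no. Count so far: 2
Gen 5: crossing 1x2. Involves strand 5? no. Count so far: 2
Gen 6: crossing 3x4. Involves strand 5? no. Count so far: 2

Answer: 2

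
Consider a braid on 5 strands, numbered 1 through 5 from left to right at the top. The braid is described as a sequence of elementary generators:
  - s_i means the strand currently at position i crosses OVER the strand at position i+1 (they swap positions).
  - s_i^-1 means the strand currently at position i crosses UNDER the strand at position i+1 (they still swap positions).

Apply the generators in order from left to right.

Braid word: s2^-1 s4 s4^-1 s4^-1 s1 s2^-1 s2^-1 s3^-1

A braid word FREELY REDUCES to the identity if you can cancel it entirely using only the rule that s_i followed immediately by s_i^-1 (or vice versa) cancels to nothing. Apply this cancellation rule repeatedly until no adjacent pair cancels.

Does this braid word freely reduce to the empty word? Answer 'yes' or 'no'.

Answer: no

Derivation:
Gen 1 (s2^-1): push. Stack: [s2^-1]
Gen 2 (s4): push. Stack: [s2^-1 s4]
Gen 3 (s4^-1): cancels prior s4. Stack: [s2^-1]
Gen 4 (s4^-1): push. Stack: [s2^-1 s4^-1]
Gen 5 (s1): push. Stack: [s2^-1 s4^-1 s1]
Gen 6 (s2^-1): push. Stack: [s2^-1 s4^-1 s1 s2^-1]
Gen 7 (s2^-1): push. Stack: [s2^-1 s4^-1 s1 s2^-1 s2^-1]
Gen 8 (s3^-1): push. Stack: [s2^-1 s4^-1 s1 s2^-1 s2^-1 s3^-1]
Reduced word: s2^-1 s4^-1 s1 s2^-1 s2^-1 s3^-1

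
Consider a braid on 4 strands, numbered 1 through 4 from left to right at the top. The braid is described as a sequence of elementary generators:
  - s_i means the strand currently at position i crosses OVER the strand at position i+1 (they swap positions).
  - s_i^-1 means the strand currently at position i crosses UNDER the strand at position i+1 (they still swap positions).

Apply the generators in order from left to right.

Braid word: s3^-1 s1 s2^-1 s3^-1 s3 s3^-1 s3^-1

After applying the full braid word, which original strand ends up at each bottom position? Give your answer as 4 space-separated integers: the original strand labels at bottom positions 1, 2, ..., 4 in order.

Gen 1 (s3^-1): strand 3 crosses under strand 4. Perm now: [1 2 4 3]
Gen 2 (s1): strand 1 crosses over strand 2. Perm now: [2 1 4 3]
Gen 3 (s2^-1): strand 1 crosses under strand 4. Perm now: [2 4 1 3]
Gen 4 (s3^-1): strand 1 crosses under strand 3. Perm now: [2 4 3 1]
Gen 5 (s3): strand 3 crosses over strand 1. Perm now: [2 4 1 3]
Gen 6 (s3^-1): strand 1 crosses under strand 3. Perm now: [2 4 3 1]
Gen 7 (s3^-1): strand 3 crosses under strand 1. Perm now: [2 4 1 3]

Answer: 2 4 1 3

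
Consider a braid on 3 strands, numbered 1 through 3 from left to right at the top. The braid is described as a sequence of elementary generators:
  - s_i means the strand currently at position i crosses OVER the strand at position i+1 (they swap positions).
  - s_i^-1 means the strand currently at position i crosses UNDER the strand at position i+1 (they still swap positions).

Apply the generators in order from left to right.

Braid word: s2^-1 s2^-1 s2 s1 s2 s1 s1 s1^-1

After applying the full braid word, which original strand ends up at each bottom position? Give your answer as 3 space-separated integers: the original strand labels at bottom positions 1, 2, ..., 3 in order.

Gen 1 (s2^-1): strand 2 crosses under strand 3. Perm now: [1 3 2]
Gen 2 (s2^-1): strand 3 crosses under strand 2. Perm now: [1 2 3]
Gen 3 (s2): strand 2 crosses over strand 3. Perm now: [1 3 2]
Gen 4 (s1): strand 1 crosses over strand 3. Perm now: [3 1 2]
Gen 5 (s2): strand 1 crosses over strand 2. Perm now: [3 2 1]
Gen 6 (s1): strand 3 crosses over strand 2. Perm now: [2 3 1]
Gen 7 (s1): strand 2 crosses over strand 3. Perm now: [3 2 1]
Gen 8 (s1^-1): strand 3 crosses under strand 2. Perm now: [2 3 1]

Answer: 2 3 1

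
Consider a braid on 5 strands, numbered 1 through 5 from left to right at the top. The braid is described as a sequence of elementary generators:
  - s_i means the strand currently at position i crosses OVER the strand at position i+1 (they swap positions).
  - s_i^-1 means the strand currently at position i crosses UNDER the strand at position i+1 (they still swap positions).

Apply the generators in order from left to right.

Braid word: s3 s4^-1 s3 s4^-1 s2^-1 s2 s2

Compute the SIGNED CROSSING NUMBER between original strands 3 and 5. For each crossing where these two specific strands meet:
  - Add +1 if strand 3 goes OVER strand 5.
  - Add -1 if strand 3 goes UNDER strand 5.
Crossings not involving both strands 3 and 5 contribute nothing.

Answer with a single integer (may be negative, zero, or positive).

Gen 1: crossing 3x4. Both 3&5? no. Sum: 0
Gen 2: 3 under 5. Both 3&5? yes. Contrib: -1. Sum: -1
Gen 3: crossing 4x5. Both 3&5? no. Sum: -1
Gen 4: crossing 4x3. Both 3&5? no. Sum: -1
Gen 5: crossing 2x5. Both 3&5? no. Sum: -1
Gen 6: crossing 5x2. Both 3&5? no. Sum: -1
Gen 7: crossing 2x5. Both 3&5? no. Sum: -1

Answer: -1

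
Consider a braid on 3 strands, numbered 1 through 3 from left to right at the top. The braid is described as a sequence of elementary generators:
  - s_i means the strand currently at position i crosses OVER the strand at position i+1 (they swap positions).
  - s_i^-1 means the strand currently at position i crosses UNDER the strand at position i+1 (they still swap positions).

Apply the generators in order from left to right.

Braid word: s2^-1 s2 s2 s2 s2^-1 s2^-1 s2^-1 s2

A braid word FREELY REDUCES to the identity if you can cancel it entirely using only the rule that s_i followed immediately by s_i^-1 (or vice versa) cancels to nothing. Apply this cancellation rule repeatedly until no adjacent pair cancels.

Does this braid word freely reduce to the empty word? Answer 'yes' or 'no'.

Answer: yes

Derivation:
Gen 1 (s2^-1): push. Stack: [s2^-1]
Gen 2 (s2): cancels prior s2^-1. Stack: []
Gen 3 (s2): push. Stack: [s2]
Gen 4 (s2): push. Stack: [s2 s2]
Gen 5 (s2^-1): cancels prior s2. Stack: [s2]
Gen 6 (s2^-1): cancels prior s2. Stack: []
Gen 7 (s2^-1): push. Stack: [s2^-1]
Gen 8 (s2): cancels prior s2^-1. Stack: []
Reduced word: (empty)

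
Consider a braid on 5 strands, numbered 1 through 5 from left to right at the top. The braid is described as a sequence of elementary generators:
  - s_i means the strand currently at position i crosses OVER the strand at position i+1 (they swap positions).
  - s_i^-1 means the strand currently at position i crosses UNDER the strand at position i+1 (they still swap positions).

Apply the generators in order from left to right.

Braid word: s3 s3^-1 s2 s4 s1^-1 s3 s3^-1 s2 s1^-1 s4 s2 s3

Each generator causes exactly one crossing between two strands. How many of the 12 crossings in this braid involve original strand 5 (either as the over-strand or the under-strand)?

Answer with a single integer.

Gen 1: crossing 3x4. Involves strand 5? no. Count so far: 0
Gen 2: crossing 4x3. Involves strand 5? no. Count so far: 0
Gen 3: crossing 2x3. Involves strand 5? no. Count so far: 0
Gen 4: crossing 4x5. Involves strand 5? yes. Count so far: 1
Gen 5: crossing 1x3. Involves strand 5? no. Count so far: 1
Gen 6: crossing 2x5. Involves strand 5? yes. Count so far: 2
Gen 7: crossing 5x2. Involves strand 5? yes. Count so far: 3
Gen 8: crossing 1x2. Involves strand 5? no. Count so far: 3
Gen 9: crossing 3x2. Involves strand 5? no. Count so far: 3
Gen 10: crossing 5x4. Involves strand 5? yes. Count so far: 4
Gen 11: crossing 3x1. Involves strand 5? no. Count so far: 4
Gen 12: crossing 3x4. Involves strand 5? no. Count so far: 4

Answer: 4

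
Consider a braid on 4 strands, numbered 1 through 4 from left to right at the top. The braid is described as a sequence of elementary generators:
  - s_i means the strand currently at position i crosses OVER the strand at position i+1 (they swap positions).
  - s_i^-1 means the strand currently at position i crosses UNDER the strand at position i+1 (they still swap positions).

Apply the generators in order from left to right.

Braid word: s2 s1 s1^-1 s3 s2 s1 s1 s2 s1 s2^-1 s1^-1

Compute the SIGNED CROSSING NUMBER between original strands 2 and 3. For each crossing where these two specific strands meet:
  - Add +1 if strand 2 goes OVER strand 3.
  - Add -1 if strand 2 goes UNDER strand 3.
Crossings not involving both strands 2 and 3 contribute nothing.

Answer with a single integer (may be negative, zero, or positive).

Answer: 1

Derivation:
Gen 1: 2 over 3. Both 2&3? yes. Contrib: +1. Sum: 1
Gen 2: crossing 1x3. Both 2&3? no. Sum: 1
Gen 3: crossing 3x1. Both 2&3? no. Sum: 1
Gen 4: crossing 2x4. Both 2&3? no. Sum: 1
Gen 5: crossing 3x4. Both 2&3? no. Sum: 1
Gen 6: crossing 1x4. Both 2&3? no. Sum: 1
Gen 7: crossing 4x1. Both 2&3? no. Sum: 1
Gen 8: crossing 4x3. Both 2&3? no. Sum: 1
Gen 9: crossing 1x3. Both 2&3? no. Sum: 1
Gen 10: crossing 1x4. Both 2&3? no. Sum: 1
Gen 11: crossing 3x4. Both 2&3? no. Sum: 1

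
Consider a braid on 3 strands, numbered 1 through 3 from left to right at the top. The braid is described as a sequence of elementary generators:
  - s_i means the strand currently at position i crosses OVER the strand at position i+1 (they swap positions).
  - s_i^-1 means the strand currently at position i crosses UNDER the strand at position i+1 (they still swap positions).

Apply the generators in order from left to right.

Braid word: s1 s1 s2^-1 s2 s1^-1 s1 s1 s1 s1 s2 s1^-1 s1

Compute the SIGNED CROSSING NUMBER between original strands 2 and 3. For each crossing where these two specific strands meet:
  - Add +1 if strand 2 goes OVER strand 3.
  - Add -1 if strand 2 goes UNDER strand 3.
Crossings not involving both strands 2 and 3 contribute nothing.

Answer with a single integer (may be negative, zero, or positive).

Gen 1: crossing 1x2. Both 2&3? no. Sum: 0
Gen 2: crossing 2x1. Both 2&3? no. Sum: 0
Gen 3: 2 under 3. Both 2&3? yes. Contrib: -1. Sum: -1
Gen 4: 3 over 2. Both 2&3? yes. Contrib: -1. Sum: -2
Gen 5: crossing 1x2. Both 2&3? no. Sum: -2
Gen 6: crossing 2x1. Both 2&3? no. Sum: -2
Gen 7: crossing 1x2. Both 2&3? no. Sum: -2
Gen 8: crossing 2x1. Both 2&3? no. Sum: -2
Gen 9: crossing 1x2. Both 2&3? no. Sum: -2
Gen 10: crossing 1x3. Both 2&3? no. Sum: -2
Gen 11: 2 under 3. Both 2&3? yes. Contrib: -1. Sum: -3
Gen 12: 3 over 2. Both 2&3? yes. Contrib: -1. Sum: -4

Answer: -4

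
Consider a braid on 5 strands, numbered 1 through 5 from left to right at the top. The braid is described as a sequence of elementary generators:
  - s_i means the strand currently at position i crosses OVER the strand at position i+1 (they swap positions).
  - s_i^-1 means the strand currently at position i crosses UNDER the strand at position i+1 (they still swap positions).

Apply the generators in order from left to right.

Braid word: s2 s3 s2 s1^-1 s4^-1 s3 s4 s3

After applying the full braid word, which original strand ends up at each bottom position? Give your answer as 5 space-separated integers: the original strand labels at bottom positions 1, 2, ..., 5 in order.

Gen 1 (s2): strand 2 crosses over strand 3. Perm now: [1 3 2 4 5]
Gen 2 (s3): strand 2 crosses over strand 4. Perm now: [1 3 4 2 5]
Gen 3 (s2): strand 3 crosses over strand 4. Perm now: [1 4 3 2 5]
Gen 4 (s1^-1): strand 1 crosses under strand 4. Perm now: [4 1 3 2 5]
Gen 5 (s4^-1): strand 2 crosses under strand 5. Perm now: [4 1 3 5 2]
Gen 6 (s3): strand 3 crosses over strand 5. Perm now: [4 1 5 3 2]
Gen 7 (s4): strand 3 crosses over strand 2. Perm now: [4 1 5 2 3]
Gen 8 (s3): strand 5 crosses over strand 2. Perm now: [4 1 2 5 3]

Answer: 4 1 2 5 3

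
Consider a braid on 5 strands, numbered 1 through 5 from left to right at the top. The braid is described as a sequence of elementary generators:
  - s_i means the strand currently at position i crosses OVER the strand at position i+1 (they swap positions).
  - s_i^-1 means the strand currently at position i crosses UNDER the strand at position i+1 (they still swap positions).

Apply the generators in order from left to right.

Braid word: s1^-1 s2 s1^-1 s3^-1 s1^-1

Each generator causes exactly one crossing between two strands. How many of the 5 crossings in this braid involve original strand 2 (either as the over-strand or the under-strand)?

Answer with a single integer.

Gen 1: crossing 1x2. Involves strand 2? yes. Count so far: 1
Gen 2: crossing 1x3. Involves strand 2? no. Count so far: 1
Gen 3: crossing 2x3. Involves strand 2? yes. Count so far: 2
Gen 4: crossing 1x4. Involves strand 2? no. Count so far: 2
Gen 5: crossing 3x2. Involves strand 2? yes. Count so far: 3

Answer: 3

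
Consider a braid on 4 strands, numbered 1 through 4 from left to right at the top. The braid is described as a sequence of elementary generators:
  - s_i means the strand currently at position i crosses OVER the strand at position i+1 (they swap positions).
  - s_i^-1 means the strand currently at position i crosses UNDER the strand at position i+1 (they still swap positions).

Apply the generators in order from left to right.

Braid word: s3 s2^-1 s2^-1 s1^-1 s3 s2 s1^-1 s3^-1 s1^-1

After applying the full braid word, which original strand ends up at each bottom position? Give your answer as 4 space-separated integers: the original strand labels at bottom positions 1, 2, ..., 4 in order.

Gen 1 (s3): strand 3 crosses over strand 4. Perm now: [1 2 4 3]
Gen 2 (s2^-1): strand 2 crosses under strand 4. Perm now: [1 4 2 3]
Gen 3 (s2^-1): strand 4 crosses under strand 2. Perm now: [1 2 4 3]
Gen 4 (s1^-1): strand 1 crosses under strand 2. Perm now: [2 1 4 3]
Gen 5 (s3): strand 4 crosses over strand 3. Perm now: [2 1 3 4]
Gen 6 (s2): strand 1 crosses over strand 3. Perm now: [2 3 1 4]
Gen 7 (s1^-1): strand 2 crosses under strand 3. Perm now: [3 2 1 4]
Gen 8 (s3^-1): strand 1 crosses under strand 4. Perm now: [3 2 4 1]
Gen 9 (s1^-1): strand 3 crosses under strand 2. Perm now: [2 3 4 1]

Answer: 2 3 4 1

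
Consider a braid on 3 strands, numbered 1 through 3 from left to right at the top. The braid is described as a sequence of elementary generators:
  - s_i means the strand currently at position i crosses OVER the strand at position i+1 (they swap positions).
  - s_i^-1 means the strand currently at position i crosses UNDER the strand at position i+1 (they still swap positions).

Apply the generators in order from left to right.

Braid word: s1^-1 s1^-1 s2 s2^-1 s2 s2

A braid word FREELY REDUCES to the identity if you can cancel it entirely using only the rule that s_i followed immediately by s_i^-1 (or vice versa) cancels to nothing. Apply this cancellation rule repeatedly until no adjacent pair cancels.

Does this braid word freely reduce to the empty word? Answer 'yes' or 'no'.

Answer: no

Derivation:
Gen 1 (s1^-1): push. Stack: [s1^-1]
Gen 2 (s1^-1): push. Stack: [s1^-1 s1^-1]
Gen 3 (s2): push. Stack: [s1^-1 s1^-1 s2]
Gen 4 (s2^-1): cancels prior s2. Stack: [s1^-1 s1^-1]
Gen 5 (s2): push. Stack: [s1^-1 s1^-1 s2]
Gen 6 (s2): push. Stack: [s1^-1 s1^-1 s2 s2]
Reduced word: s1^-1 s1^-1 s2 s2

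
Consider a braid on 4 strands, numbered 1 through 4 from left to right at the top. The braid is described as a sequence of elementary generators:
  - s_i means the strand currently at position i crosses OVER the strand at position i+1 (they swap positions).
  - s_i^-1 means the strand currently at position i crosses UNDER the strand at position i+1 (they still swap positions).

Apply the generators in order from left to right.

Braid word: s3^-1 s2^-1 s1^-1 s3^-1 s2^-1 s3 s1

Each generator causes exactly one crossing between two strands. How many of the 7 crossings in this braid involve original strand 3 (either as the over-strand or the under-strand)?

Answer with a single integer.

Gen 1: crossing 3x4. Involves strand 3? yes. Count so far: 1
Gen 2: crossing 2x4. Involves strand 3? no. Count so far: 1
Gen 3: crossing 1x4. Involves strand 3? no. Count so far: 1
Gen 4: crossing 2x3. Involves strand 3? yes. Count so far: 2
Gen 5: crossing 1x3. Involves strand 3? yes. Count so far: 3
Gen 6: crossing 1x2. Involves strand 3? no. Count so far: 3
Gen 7: crossing 4x3. Involves strand 3? yes. Count so far: 4

Answer: 4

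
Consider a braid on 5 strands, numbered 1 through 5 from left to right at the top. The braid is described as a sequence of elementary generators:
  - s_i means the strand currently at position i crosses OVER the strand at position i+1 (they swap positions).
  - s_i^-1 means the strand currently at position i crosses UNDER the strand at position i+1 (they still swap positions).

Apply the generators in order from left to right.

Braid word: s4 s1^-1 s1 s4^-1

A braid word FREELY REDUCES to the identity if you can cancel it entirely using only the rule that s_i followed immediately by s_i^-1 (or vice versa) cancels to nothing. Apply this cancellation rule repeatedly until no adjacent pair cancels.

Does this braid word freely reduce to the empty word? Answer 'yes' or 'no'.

Gen 1 (s4): push. Stack: [s4]
Gen 2 (s1^-1): push. Stack: [s4 s1^-1]
Gen 3 (s1): cancels prior s1^-1. Stack: [s4]
Gen 4 (s4^-1): cancels prior s4. Stack: []
Reduced word: (empty)

Answer: yes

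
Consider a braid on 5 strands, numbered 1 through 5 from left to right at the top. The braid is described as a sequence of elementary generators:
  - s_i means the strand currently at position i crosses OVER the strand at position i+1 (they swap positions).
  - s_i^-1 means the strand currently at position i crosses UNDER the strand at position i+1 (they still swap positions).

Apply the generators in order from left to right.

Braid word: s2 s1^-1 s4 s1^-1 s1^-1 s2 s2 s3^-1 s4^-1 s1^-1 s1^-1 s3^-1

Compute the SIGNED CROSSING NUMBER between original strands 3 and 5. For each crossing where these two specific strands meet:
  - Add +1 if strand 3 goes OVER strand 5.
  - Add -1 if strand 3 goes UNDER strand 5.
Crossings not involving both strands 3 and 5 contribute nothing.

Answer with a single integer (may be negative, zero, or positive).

Answer: 0

Derivation:
Gen 1: crossing 2x3. Both 3&5? no. Sum: 0
Gen 2: crossing 1x3. Both 3&5? no. Sum: 0
Gen 3: crossing 4x5. Both 3&5? no. Sum: 0
Gen 4: crossing 3x1. Both 3&5? no. Sum: 0
Gen 5: crossing 1x3. Both 3&5? no. Sum: 0
Gen 6: crossing 1x2. Both 3&5? no. Sum: 0
Gen 7: crossing 2x1. Both 3&5? no. Sum: 0
Gen 8: crossing 2x5. Both 3&5? no. Sum: 0
Gen 9: crossing 2x4. Both 3&5? no. Sum: 0
Gen 10: crossing 3x1. Both 3&5? no. Sum: 0
Gen 11: crossing 1x3. Both 3&5? no. Sum: 0
Gen 12: crossing 5x4. Both 3&5? no. Sum: 0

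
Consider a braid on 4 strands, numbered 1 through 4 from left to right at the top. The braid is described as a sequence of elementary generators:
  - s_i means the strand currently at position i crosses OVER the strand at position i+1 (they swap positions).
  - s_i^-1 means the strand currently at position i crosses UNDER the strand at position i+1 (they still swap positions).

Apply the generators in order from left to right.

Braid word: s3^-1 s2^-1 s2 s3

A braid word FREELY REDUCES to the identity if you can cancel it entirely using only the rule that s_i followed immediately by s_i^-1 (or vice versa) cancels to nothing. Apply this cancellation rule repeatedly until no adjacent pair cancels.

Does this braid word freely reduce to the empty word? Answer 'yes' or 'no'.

Gen 1 (s3^-1): push. Stack: [s3^-1]
Gen 2 (s2^-1): push. Stack: [s3^-1 s2^-1]
Gen 3 (s2): cancels prior s2^-1. Stack: [s3^-1]
Gen 4 (s3): cancels prior s3^-1. Stack: []
Reduced word: (empty)

Answer: yes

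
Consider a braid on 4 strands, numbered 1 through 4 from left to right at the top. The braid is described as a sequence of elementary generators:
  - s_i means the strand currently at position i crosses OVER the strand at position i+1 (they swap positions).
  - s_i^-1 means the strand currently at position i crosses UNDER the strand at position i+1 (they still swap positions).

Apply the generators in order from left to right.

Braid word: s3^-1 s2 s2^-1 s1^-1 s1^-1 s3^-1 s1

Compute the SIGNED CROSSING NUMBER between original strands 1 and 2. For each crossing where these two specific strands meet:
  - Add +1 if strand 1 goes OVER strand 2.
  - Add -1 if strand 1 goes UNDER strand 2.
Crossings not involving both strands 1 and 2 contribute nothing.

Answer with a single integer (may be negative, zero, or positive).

Answer: 1

Derivation:
Gen 1: crossing 3x4. Both 1&2? no. Sum: 0
Gen 2: crossing 2x4. Both 1&2? no. Sum: 0
Gen 3: crossing 4x2. Both 1&2? no. Sum: 0
Gen 4: 1 under 2. Both 1&2? yes. Contrib: -1. Sum: -1
Gen 5: 2 under 1. Both 1&2? yes. Contrib: +1. Sum: 0
Gen 6: crossing 4x3. Both 1&2? no. Sum: 0
Gen 7: 1 over 2. Both 1&2? yes. Contrib: +1. Sum: 1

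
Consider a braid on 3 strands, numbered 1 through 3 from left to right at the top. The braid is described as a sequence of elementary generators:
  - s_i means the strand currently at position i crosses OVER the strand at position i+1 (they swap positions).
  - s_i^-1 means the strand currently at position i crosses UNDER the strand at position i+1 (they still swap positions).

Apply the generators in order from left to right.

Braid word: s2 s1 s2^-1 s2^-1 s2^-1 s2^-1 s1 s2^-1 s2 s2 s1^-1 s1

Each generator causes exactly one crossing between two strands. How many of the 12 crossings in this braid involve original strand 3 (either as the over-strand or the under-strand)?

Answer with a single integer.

Gen 1: crossing 2x3. Involves strand 3? yes. Count so far: 1
Gen 2: crossing 1x3. Involves strand 3? yes. Count so far: 2
Gen 3: crossing 1x2. Involves strand 3? no. Count so far: 2
Gen 4: crossing 2x1. Involves strand 3? no. Count so far: 2
Gen 5: crossing 1x2. Involves strand 3? no. Count so far: 2
Gen 6: crossing 2x1. Involves strand 3? no. Count so far: 2
Gen 7: crossing 3x1. Involves strand 3? yes. Count so far: 3
Gen 8: crossing 3x2. Involves strand 3? yes. Count so far: 4
Gen 9: crossing 2x3. Involves strand 3? yes. Count so far: 5
Gen 10: crossing 3x2. Involves strand 3? yes. Count so far: 6
Gen 11: crossing 1x2. Involves strand 3? no. Count so far: 6
Gen 12: crossing 2x1. Involves strand 3? no. Count so far: 6

Answer: 6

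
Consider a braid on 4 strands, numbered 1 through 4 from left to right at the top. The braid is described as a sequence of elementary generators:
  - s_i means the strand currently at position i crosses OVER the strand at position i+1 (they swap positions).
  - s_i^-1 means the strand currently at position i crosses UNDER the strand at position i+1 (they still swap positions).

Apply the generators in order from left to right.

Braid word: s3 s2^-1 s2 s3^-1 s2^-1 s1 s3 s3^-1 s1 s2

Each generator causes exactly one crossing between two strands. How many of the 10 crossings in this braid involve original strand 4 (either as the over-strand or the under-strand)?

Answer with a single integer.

Gen 1: crossing 3x4. Involves strand 4? yes. Count so far: 1
Gen 2: crossing 2x4. Involves strand 4? yes. Count so far: 2
Gen 3: crossing 4x2. Involves strand 4? yes. Count so far: 3
Gen 4: crossing 4x3. Involves strand 4? yes. Count so far: 4
Gen 5: crossing 2x3. Involves strand 4? no. Count so far: 4
Gen 6: crossing 1x3. Involves strand 4? no. Count so far: 4
Gen 7: crossing 2x4. Involves strand 4? yes. Count so far: 5
Gen 8: crossing 4x2. Involves strand 4? yes. Count so far: 6
Gen 9: crossing 3x1. Involves strand 4? no. Count so far: 6
Gen 10: crossing 3x2. Involves strand 4? no. Count so far: 6

Answer: 6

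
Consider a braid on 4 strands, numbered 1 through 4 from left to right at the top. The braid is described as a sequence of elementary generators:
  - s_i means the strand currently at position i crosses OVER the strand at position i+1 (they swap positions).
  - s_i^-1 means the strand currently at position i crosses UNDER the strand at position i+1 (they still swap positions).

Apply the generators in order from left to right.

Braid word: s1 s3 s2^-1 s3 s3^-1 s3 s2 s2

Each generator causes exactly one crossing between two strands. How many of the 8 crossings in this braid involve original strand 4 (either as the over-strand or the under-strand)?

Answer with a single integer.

Answer: 4

Derivation:
Gen 1: crossing 1x2. Involves strand 4? no. Count so far: 0
Gen 2: crossing 3x4. Involves strand 4? yes. Count so far: 1
Gen 3: crossing 1x4. Involves strand 4? yes. Count so far: 2
Gen 4: crossing 1x3. Involves strand 4? no. Count so far: 2
Gen 5: crossing 3x1. Involves strand 4? no. Count so far: 2
Gen 6: crossing 1x3. Involves strand 4? no. Count so far: 2
Gen 7: crossing 4x3. Involves strand 4? yes. Count so far: 3
Gen 8: crossing 3x4. Involves strand 4? yes. Count so far: 4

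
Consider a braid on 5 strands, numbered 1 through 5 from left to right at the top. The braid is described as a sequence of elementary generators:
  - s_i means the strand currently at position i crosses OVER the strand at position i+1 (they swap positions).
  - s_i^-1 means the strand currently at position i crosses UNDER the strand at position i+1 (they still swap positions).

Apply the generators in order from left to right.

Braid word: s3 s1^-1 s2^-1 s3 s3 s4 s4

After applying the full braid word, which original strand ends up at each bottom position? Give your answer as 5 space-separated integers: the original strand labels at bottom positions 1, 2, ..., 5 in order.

Answer: 2 4 1 3 5

Derivation:
Gen 1 (s3): strand 3 crosses over strand 4. Perm now: [1 2 4 3 5]
Gen 2 (s1^-1): strand 1 crosses under strand 2. Perm now: [2 1 4 3 5]
Gen 3 (s2^-1): strand 1 crosses under strand 4. Perm now: [2 4 1 3 5]
Gen 4 (s3): strand 1 crosses over strand 3. Perm now: [2 4 3 1 5]
Gen 5 (s3): strand 3 crosses over strand 1. Perm now: [2 4 1 3 5]
Gen 6 (s4): strand 3 crosses over strand 5. Perm now: [2 4 1 5 3]
Gen 7 (s4): strand 5 crosses over strand 3. Perm now: [2 4 1 3 5]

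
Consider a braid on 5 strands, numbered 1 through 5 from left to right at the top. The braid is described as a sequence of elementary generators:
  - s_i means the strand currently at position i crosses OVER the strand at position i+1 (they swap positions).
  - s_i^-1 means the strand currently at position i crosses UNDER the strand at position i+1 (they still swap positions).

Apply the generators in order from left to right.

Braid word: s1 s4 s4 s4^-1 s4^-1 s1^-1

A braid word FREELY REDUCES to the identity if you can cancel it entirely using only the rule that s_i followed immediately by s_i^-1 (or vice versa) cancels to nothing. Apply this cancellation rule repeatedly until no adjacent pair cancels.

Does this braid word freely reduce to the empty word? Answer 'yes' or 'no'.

Gen 1 (s1): push. Stack: [s1]
Gen 2 (s4): push. Stack: [s1 s4]
Gen 3 (s4): push. Stack: [s1 s4 s4]
Gen 4 (s4^-1): cancels prior s4. Stack: [s1 s4]
Gen 5 (s4^-1): cancels prior s4. Stack: [s1]
Gen 6 (s1^-1): cancels prior s1. Stack: []
Reduced word: (empty)

Answer: yes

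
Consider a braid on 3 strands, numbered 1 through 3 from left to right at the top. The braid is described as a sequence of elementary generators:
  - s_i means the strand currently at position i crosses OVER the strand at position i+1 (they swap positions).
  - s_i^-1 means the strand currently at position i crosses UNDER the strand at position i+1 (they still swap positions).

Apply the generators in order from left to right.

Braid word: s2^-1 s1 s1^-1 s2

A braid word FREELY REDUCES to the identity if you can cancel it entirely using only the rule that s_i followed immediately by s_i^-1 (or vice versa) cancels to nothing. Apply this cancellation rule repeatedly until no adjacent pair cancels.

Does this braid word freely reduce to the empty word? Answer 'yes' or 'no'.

Gen 1 (s2^-1): push. Stack: [s2^-1]
Gen 2 (s1): push. Stack: [s2^-1 s1]
Gen 3 (s1^-1): cancels prior s1. Stack: [s2^-1]
Gen 4 (s2): cancels prior s2^-1. Stack: []
Reduced word: (empty)

Answer: yes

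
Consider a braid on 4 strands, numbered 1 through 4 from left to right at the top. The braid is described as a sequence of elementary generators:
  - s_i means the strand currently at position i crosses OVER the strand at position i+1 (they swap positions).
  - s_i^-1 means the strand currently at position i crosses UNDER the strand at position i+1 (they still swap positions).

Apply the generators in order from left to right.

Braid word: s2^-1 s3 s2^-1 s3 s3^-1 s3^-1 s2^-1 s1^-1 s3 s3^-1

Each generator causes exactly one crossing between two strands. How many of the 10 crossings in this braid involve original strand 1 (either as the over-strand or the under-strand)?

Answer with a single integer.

Gen 1: crossing 2x3. Involves strand 1? no. Count so far: 0
Gen 2: crossing 2x4. Involves strand 1? no. Count so far: 0
Gen 3: crossing 3x4. Involves strand 1? no. Count so far: 0
Gen 4: crossing 3x2. Involves strand 1? no. Count so far: 0
Gen 5: crossing 2x3. Involves strand 1? no. Count so far: 0
Gen 6: crossing 3x2. Involves strand 1? no. Count so far: 0
Gen 7: crossing 4x2. Involves strand 1? no. Count so far: 0
Gen 8: crossing 1x2. Involves strand 1? yes. Count so far: 1
Gen 9: crossing 4x3. Involves strand 1? no. Count so far: 1
Gen 10: crossing 3x4. Involves strand 1? no. Count so far: 1

Answer: 1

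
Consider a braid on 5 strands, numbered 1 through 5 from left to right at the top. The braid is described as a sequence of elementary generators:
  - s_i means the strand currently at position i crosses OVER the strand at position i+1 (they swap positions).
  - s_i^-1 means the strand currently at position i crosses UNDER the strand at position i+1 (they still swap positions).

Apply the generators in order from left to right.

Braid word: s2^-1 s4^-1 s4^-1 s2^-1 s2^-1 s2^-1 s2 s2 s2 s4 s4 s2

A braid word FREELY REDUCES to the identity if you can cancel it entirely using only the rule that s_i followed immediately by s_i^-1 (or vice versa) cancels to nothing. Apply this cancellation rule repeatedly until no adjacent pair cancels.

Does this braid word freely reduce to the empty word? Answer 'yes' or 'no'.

Answer: yes

Derivation:
Gen 1 (s2^-1): push. Stack: [s2^-1]
Gen 2 (s4^-1): push. Stack: [s2^-1 s4^-1]
Gen 3 (s4^-1): push. Stack: [s2^-1 s4^-1 s4^-1]
Gen 4 (s2^-1): push. Stack: [s2^-1 s4^-1 s4^-1 s2^-1]
Gen 5 (s2^-1): push. Stack: [s2^-1 s4^-1 s4^-1 s2^-1 s2^-1]
Gen 6 (s2^-1): push. Stack: [s2^-1 s4^-1 s4^-1 s2^-1 s2^-1 s2^-1]
Gen 7 (s2): cancels prior s2^-1. Stack: [s2^-1 s4^-1 s4^-1 s2^-1 s2^-1]
Gen 8 (s2): cancels prior s2^-1. Stack: [s2^-1 s4^-1 s4^-1 s2^-1]
Gen 9 (s2): cancels prior s2^-1. Stack: [s2^-1 s4^-1 s4^-1]
Gen 10 (s4): cancels prior s4^-1. Stack: [s2^-1 s4^-1]
Gen 11 (s4): cancels prior s4^-1. Stack: [s2^-1]
Gen 12 (s2): cancels prior s2^-1. Stack: []
Reduced word: (empty)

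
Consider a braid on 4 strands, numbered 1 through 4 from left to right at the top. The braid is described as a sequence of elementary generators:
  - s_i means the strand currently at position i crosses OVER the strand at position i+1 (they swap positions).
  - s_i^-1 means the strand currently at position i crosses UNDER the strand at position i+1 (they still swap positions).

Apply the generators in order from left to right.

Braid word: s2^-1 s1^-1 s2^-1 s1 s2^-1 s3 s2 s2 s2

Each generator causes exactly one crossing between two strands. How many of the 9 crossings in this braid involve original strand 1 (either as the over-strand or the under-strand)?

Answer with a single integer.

Gen 1: crossing 2x3. Involves strand 1? no. Count so far: 0
Gen 2: crossing 1x3. Involves strand 1? yes. Count so far: 1
Gen 3: crossing 1x2. Involves strand 1? yes. Count so far: 2
Gen 4: crossing 3x2. Involves strand 1? no. Count so far: 2
Gen 5: crossing 3x1. Involves strand 1? yes. Count so far: 3
Gen 6: crossing 3x4. Involves strand 1? no. Count so far: 3
Gen 7: crossing 1x4. Involves strand 1? yes. Count so far: 4
Gen 8: crossing 4x1. Involves strand 1? yes. Count so far: 5
Gen 9: crossing 1x4. Involves strand 1? yes. Count so far: 6

Answer: 6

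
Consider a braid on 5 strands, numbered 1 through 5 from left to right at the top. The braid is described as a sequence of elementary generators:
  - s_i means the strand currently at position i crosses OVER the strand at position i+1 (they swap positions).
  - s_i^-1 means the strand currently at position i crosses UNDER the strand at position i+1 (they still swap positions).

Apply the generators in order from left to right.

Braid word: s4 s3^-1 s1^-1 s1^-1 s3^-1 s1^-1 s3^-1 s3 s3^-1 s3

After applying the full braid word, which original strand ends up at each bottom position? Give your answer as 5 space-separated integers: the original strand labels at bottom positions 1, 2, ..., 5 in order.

Gen 1 (s4): strand 4 crosses over strand 5. Perm now: [1 2 3 5 4]
Gen 2 (s3^-1): strand 3 crosses under strand 5. Perm now: [1 2 5 3 4]
Gen 3 (s1^-1): strand 1 crosses under strand 2. Perm now: [2 1 5 3 4]
Gen 4 (s1^-1): strand 2 crosses under strand 1. Perm now: [1 2 5 3 4]
Gen 5 (s3^-1): strand 5 crosses under strand 3. Perm now: [1 2 3 5 4]
Gen 6 (s1^-1): strand 1 crosses under strand 2. Perm now: [2 1 3 5 4]
Gen 7 (s3^-1): strand 3 crosses under strand 5. Perm now: [2 1 5 3 4]
Gen 8 (s3): strand 5 crosses over strand 3. Perm now: [2 1 3 5 4]
Gen 9 (s3^-1): strand 3 crosses under strand 5. Perm now: [2 1 5 3 4]
Gen 10 (s3): strand 5 crosses over strand 3. Perm now: [2 1 3 5 4]

Answer: 2 1 3 5 4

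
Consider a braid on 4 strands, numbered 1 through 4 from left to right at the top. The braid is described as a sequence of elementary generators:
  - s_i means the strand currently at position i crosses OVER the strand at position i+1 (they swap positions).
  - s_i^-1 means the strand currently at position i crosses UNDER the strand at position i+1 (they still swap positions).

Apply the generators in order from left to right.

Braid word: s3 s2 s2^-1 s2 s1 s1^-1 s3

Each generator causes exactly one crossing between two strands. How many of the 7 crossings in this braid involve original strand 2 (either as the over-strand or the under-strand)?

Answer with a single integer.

Answer: 4

Derivation:
Gen 1: crossing 3x4. Involves strand 2? no. Count so far: 0
Gen 2: crossing 2x4. Involves strand 2? yes. Count so far: 1
Gen 3: crossing 4x2. Involves strand 2? yes. Count so far: 2
Gen 4: crossing 2x4. Involves strand 2? yes. Count so far: 3
Gen 5: crossing 1x4. Involves strand 2? no. Count so far: 3
Gen 6: crossing 4x1. Involves strand 2? no. Count so far: 3
Gen 7: crossing 2x3. Involves strand 2? yes. Count so far: 4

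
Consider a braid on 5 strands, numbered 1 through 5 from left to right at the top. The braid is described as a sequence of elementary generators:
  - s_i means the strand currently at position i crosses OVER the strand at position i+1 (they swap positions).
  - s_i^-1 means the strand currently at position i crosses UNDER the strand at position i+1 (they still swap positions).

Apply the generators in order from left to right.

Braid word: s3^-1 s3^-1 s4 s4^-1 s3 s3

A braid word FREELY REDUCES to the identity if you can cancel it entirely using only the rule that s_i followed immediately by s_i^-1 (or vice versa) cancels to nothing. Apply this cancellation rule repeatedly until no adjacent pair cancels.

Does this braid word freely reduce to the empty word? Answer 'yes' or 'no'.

Answer: yes

Derivation:
Gen 1 (s3^-1): push. Stack: [s3^-1]
Gen 2 (s3^-1): push. Stack: [s3^-1 s3^-1]
Gen 3 (s4): push. Stack: [s3^-1 s3^-1 s4]
Gen 4 (s4^-1): cancels prior s4. Stack: [s3^-1 s3^-1]
Gen 5 (s3): cancels prior s3^-1. Stack: [s3^-1]
Gen 6 (s3): cancels prior s3^-1. Stack: []
Reduced word: (empty)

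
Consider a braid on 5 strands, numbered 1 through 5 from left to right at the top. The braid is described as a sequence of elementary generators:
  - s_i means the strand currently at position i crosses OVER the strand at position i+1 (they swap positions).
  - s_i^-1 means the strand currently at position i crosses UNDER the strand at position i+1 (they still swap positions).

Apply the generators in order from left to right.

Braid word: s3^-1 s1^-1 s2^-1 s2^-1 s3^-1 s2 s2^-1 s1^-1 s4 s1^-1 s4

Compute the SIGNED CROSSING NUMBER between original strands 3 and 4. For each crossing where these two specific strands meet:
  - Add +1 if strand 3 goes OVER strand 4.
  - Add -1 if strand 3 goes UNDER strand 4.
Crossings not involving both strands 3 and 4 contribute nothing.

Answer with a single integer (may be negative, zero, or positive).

Answer: 0

Derivation:
Gen 1: 3 under 4. Both 3&4? yes. Contrib: -1. Sum: -1
Gen 2: crossing 1x2. Both 3&4? no. Sum: -1
Gen 3: crossing 1x4. Both 3&4? no. Sum: -1
Gen 4: crossing 4x1. Both 3&4? no. Sum: -1
Gen 5: 4 under 3. Both 3&4? yes. Contrib: +1. Sum: 0
Gen 6: crossing 1x3. Both 3&4? no. Sum: 0
Gen 7: crossing 3x1. Both 3&4? no. Sum: 0
Gen 8: crossing 2x1. Both 3&4? no. Sum: 0
Gen 9: crossing 4x5. Both 3&4? no. Sum: 0
Gen 10: crossing 1x2. Both 3&4? no. Sum: 0
Gen 11: crossing 5x4. Both 3&4? no. Sum: 0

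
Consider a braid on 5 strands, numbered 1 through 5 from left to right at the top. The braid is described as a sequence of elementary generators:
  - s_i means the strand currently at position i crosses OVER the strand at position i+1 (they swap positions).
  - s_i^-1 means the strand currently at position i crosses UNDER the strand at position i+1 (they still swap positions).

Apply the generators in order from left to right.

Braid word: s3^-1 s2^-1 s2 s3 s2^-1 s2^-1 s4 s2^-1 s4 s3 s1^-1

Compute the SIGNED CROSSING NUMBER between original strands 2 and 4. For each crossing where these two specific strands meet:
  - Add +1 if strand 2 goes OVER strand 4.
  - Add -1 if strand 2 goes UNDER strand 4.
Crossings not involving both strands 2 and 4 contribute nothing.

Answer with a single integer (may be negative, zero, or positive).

Gen 1: crossing 3x4. Both 2&4? no. Sum: 0
Gen 2: 2 under 4. Both 2&4? yes. Contrib: -1. Sum: -1
Gen 3: 4 over 2. Both 2&4? yes. Contrib: -1. Sum: -2
Gen 4: crossing 4x3. Both 2&4? no. Sum: -2
Gen 5: crossing 2x3. Both 2&4? no. Sum: -2
Gen 6: crossing 3x2. Both 2&4? no. Sum: -2
Gen 7: crossing 4x5. Both 2&4? no. Sum: -2
Gen 8: crossing 2x3. Both 2&4? no. Sum: -2
Gen 9: crossing 5x4. Both 2&4? no. Sum: -2
Gen 10: 2 over 4. Both 2&4? yes. Contrib: +1. Sum: -1
Gen 11: crossing 1x3. Both 2&4? no. Sum: -1

Answer: -1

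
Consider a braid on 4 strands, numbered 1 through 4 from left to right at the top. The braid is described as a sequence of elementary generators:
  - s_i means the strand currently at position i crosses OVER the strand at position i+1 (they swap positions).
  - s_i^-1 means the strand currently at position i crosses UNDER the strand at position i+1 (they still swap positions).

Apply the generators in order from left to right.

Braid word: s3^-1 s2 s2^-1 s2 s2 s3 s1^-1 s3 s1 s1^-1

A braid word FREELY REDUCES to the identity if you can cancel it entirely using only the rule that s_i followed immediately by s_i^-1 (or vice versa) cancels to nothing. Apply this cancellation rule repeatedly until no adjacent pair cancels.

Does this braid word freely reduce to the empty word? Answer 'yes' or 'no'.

Gen 1 (s3^-1): push. Stack: [s3^-1]
Gen 2 (s2): push. Stack: [s3^-1 s2]
Gen 3 (s2^-1): cancels prior s2. Stack: [s3^-1]
Gen 4 (s2): push. Stack: [s3^-1 s2]
Gen 5 (s2): push. Stack: [s3^-1 s2 s2]
Gen 6 (s3): push. Stack: [s3^-1 s2 s2 s3]
Gen 7 (s1^-1): push. Stack: [s3^-1 s2 s2 s3 s1^-1]
Gen 8 (s3): push. Stack: [s3^-1 s2 s2 s3 s1^-1 s3]
Gen 9 (s1): push. Stack: [s3^-1 s2 s2 s3 s1^-1 s3 s1]
Gen 10 (s1^-1): cancels prior s1. Stack: [s3^-1 s2 s2 s3 s1^-1 s3]
Reduced word: s3^-1 s2 s2 s3 s1^-1 s3

Answer: no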